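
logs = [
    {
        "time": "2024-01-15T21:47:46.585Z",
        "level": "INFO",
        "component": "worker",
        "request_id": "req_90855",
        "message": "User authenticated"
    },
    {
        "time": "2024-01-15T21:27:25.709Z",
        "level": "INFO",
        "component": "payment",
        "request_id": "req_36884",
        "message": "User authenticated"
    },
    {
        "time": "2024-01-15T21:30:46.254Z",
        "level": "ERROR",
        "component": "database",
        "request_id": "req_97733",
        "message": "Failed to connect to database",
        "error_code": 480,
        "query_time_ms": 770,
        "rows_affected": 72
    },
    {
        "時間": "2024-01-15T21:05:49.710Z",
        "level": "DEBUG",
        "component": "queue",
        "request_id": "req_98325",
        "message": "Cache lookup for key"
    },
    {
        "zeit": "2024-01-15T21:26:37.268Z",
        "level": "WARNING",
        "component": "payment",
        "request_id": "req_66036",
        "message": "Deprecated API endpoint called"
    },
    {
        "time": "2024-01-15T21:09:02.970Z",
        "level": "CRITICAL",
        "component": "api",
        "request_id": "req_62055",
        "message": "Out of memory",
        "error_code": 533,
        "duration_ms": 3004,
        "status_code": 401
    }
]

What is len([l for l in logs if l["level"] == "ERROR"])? 1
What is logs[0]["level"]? "INFO"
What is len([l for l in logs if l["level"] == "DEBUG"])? 1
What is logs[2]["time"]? "2024-01-15T21:30:46.254Z"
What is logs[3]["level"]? "DEBUG"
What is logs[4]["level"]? "WARNING"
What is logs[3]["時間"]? "2024-01-15T21:05:49.710Z"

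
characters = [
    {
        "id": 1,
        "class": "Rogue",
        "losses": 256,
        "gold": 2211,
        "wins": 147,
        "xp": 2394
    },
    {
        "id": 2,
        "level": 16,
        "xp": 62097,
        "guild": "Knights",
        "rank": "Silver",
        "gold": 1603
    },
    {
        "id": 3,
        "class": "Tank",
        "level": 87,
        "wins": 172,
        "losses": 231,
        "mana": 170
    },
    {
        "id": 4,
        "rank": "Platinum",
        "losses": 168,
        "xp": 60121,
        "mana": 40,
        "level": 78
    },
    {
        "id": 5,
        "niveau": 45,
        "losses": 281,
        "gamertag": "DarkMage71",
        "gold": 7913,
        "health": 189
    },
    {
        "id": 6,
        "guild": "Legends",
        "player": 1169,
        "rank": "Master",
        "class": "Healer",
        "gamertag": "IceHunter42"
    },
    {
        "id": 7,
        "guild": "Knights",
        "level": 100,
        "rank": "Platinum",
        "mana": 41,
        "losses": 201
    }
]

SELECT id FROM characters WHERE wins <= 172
[1, 3]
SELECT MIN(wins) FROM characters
147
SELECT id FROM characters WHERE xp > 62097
[]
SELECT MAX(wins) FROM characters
172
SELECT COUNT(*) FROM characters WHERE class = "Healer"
1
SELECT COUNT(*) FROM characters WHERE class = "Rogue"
1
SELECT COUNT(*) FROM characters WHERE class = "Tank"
1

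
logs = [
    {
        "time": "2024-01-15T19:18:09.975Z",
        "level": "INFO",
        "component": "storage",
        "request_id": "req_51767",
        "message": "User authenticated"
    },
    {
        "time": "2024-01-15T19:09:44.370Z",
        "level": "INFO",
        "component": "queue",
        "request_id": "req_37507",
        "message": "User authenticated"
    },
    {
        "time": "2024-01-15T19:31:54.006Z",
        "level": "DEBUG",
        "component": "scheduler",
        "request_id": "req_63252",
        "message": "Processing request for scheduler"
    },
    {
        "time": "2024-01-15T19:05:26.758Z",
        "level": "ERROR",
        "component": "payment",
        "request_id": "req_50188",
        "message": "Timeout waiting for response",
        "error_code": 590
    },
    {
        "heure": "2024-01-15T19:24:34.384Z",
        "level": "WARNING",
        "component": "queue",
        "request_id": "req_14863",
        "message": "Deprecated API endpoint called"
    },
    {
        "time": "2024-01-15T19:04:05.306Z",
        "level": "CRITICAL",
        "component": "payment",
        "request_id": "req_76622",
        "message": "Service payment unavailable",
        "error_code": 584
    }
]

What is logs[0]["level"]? "INFO"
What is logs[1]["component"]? "queue"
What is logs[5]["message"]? "Service payment unavailable"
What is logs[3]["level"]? "ERROR"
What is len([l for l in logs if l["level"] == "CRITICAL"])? 1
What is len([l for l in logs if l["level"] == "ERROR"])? 1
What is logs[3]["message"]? "Timeout waiting for response"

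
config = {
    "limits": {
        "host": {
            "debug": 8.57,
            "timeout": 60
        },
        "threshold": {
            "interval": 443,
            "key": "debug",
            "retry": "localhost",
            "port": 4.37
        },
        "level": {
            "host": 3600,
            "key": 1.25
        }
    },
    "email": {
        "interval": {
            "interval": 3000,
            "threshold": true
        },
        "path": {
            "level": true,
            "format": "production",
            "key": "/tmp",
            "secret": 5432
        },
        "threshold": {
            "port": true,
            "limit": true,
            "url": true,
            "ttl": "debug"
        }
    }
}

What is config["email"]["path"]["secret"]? 5432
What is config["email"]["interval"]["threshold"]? True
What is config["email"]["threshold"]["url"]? True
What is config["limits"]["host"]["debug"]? 8.57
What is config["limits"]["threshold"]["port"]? 4.37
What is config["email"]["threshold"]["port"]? True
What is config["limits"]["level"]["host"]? 3600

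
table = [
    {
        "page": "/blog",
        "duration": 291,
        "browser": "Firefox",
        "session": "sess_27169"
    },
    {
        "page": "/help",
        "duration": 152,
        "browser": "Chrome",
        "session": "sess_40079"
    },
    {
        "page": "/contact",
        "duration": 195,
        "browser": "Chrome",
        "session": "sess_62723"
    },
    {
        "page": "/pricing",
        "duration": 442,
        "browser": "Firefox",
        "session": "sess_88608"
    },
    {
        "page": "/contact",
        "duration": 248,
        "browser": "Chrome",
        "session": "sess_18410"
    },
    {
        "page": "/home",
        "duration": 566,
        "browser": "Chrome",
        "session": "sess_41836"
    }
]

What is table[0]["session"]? "sess_27169"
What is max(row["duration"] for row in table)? 566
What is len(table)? 6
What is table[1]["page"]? "/help"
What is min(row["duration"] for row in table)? 152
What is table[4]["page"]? "/contact"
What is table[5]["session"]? "sess_41836"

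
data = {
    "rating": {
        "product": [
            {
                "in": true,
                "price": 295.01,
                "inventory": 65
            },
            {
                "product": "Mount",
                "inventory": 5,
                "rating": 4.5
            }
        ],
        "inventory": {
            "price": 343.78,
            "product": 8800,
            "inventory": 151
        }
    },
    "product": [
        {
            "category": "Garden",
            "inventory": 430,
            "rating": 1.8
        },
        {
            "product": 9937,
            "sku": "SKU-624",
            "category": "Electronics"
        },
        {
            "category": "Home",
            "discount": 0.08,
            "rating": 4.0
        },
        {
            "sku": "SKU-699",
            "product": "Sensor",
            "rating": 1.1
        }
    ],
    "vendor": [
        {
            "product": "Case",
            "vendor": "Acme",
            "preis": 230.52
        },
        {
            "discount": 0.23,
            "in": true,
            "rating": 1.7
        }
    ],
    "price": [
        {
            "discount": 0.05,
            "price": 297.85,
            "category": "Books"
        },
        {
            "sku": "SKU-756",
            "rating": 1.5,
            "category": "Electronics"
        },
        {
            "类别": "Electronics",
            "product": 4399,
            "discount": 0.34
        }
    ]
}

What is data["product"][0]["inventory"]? 430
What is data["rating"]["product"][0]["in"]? True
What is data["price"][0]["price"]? 297.85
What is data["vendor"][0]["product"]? "Case"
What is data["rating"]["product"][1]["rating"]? 4.5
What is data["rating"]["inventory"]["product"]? 8800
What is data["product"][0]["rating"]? 1.8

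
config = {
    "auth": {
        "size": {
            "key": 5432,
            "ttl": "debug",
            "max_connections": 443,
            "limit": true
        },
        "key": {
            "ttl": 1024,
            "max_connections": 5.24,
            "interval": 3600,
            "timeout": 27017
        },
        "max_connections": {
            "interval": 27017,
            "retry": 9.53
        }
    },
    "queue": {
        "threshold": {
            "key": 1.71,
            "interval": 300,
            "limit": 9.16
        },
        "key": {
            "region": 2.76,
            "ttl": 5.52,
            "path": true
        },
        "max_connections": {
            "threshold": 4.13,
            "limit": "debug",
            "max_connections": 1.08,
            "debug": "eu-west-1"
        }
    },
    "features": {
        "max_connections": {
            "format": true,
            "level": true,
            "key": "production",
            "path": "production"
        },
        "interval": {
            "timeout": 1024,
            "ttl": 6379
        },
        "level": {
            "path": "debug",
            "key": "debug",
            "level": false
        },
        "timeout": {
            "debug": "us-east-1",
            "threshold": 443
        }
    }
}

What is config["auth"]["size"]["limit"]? True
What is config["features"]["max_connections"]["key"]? "production"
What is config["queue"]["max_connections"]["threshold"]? 4.13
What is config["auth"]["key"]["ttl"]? 1024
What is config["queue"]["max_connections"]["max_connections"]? 1.08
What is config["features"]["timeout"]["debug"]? "us-east-1"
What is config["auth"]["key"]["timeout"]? 27017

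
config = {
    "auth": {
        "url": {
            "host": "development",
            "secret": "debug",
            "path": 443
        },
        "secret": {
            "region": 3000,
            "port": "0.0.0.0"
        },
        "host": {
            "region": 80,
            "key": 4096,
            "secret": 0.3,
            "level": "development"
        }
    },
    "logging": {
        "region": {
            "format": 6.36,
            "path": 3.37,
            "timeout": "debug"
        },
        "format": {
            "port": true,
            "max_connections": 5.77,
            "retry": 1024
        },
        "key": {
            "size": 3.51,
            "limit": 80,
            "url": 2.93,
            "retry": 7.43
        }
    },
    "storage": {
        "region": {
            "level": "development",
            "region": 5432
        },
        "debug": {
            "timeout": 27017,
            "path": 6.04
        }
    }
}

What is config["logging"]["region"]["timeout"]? "debug"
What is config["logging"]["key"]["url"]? 2.93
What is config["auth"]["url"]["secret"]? "debug"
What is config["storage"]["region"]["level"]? "development"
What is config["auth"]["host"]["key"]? 4096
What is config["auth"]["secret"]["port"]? "0.0.0.0"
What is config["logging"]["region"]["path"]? 3.37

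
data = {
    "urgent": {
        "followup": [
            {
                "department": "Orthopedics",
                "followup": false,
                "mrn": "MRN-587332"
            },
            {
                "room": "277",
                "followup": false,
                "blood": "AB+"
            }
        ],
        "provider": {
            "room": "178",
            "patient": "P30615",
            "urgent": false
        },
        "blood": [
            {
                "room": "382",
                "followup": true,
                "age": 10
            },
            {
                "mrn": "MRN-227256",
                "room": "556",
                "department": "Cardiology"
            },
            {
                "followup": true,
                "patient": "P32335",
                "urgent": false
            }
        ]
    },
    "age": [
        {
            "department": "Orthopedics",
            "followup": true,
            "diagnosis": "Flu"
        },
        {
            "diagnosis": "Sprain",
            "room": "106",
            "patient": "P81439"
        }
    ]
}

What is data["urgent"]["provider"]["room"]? "178"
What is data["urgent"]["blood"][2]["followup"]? True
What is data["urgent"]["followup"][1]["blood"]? "AB+"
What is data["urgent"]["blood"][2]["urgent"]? False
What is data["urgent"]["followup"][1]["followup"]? False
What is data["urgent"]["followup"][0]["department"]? "Orthopedics"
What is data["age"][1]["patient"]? "P81439"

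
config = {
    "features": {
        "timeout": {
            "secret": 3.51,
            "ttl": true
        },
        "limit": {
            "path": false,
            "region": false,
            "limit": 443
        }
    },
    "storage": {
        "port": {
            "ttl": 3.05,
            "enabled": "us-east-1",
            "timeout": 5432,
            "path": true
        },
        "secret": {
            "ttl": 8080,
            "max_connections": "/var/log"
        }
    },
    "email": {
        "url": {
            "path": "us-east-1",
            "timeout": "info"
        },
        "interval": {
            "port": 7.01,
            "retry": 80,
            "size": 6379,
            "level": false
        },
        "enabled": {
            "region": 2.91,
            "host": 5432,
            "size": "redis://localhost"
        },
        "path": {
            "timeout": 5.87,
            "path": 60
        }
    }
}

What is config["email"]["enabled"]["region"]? 2.91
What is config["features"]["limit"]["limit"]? 443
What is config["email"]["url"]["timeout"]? "info"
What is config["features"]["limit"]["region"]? False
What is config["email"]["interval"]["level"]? False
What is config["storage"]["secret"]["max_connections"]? "/var/log"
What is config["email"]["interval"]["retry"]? 80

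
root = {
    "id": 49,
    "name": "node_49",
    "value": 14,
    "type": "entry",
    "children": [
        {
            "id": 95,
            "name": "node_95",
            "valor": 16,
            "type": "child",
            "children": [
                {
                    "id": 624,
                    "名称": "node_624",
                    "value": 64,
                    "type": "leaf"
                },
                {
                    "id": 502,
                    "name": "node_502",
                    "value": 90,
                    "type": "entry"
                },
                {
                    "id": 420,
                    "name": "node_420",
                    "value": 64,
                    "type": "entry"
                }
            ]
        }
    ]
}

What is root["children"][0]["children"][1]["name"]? "node_502"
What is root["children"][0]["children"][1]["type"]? "entry"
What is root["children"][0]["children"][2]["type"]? "entry"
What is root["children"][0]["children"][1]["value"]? 90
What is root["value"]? 14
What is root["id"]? 49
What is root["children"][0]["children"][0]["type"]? "leaf"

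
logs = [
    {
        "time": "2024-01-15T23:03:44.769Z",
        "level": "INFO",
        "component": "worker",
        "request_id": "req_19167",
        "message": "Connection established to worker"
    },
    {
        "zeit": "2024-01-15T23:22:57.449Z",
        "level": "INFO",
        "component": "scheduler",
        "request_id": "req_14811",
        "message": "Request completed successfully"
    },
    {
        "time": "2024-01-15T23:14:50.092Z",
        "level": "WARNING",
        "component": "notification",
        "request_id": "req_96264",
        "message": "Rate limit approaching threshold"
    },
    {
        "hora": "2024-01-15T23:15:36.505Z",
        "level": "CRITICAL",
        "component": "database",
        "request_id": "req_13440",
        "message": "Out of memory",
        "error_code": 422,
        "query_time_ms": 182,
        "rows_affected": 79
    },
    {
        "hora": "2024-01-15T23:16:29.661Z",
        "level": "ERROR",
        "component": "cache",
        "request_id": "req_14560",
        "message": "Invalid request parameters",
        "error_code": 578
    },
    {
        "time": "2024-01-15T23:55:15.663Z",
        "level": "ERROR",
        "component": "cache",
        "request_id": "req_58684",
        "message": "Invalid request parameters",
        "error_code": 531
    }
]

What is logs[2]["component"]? "notification"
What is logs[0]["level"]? "INFO"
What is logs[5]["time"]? "2024-01-15T23:55:15.663Z"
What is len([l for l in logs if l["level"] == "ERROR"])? 2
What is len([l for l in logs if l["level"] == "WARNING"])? 1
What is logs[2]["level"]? "WARNING"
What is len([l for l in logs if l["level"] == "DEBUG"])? 0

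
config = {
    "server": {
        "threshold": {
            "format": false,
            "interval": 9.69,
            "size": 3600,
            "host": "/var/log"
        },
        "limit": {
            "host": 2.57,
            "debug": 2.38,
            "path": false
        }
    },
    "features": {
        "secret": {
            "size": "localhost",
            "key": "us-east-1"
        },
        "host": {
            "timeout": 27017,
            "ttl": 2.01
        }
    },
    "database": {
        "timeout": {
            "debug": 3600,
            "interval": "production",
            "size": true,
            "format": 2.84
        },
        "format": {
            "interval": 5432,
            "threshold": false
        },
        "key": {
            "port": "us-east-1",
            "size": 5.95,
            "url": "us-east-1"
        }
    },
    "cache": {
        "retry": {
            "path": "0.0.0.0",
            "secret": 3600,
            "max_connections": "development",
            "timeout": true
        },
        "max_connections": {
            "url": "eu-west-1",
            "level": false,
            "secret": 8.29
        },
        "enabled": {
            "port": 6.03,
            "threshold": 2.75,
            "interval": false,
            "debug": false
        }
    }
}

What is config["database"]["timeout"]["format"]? 2.84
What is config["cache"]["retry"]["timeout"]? True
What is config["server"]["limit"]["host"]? 2.57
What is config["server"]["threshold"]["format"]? False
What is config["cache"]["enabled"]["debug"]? False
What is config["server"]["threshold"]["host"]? "/var/log"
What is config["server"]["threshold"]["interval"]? 9.69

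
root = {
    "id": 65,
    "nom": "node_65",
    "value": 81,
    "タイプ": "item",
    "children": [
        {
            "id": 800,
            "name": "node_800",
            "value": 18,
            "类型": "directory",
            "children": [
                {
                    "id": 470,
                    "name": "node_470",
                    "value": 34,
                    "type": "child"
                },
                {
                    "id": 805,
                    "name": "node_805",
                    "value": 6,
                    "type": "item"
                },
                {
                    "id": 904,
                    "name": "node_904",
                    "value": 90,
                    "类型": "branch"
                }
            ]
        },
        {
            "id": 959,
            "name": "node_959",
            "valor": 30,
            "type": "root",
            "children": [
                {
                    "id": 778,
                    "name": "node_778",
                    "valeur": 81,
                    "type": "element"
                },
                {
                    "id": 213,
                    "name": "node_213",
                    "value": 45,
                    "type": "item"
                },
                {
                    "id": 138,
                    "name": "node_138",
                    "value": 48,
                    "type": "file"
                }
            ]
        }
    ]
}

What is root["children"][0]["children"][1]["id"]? 805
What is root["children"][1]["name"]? "node_959"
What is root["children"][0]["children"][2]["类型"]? "branch"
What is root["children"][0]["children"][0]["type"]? "child"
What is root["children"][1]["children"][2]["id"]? 138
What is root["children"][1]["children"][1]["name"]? "node_213"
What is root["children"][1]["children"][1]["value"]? 45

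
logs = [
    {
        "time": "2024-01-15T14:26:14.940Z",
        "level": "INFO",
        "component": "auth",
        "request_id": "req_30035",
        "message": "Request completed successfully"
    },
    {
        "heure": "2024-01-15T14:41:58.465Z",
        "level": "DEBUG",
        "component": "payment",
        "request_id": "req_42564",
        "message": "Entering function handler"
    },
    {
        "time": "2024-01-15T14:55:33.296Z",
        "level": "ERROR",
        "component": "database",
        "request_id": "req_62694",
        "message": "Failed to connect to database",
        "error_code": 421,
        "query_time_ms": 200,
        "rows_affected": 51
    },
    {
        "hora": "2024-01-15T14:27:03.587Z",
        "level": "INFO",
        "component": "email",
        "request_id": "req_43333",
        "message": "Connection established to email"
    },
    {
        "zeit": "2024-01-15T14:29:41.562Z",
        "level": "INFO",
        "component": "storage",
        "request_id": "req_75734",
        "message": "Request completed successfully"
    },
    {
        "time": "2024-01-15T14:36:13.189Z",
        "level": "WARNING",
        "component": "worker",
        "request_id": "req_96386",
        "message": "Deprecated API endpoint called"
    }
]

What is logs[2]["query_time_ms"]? 200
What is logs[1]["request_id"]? "req_42564"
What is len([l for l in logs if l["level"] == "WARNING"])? 1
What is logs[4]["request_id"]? "req_75734"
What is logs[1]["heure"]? "2024-01-15T14:41:58.465Z"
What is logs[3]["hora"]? "2024-01-15T14:27:03.587Z"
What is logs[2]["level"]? "ERROR"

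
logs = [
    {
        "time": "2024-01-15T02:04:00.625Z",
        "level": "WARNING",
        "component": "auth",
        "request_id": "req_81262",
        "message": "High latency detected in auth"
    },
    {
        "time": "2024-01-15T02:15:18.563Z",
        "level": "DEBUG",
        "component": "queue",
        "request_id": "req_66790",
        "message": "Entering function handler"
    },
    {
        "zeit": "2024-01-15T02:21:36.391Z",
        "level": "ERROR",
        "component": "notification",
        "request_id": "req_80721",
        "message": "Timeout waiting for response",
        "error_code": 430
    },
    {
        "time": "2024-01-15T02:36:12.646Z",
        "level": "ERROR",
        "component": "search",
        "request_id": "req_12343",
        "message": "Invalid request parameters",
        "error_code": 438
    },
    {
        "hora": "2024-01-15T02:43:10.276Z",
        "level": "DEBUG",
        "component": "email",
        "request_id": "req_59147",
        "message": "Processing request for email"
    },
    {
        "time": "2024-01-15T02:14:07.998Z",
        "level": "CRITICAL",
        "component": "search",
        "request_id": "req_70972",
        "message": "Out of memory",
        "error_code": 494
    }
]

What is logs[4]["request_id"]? "req_59147"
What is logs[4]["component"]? "email"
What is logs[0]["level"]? "WARNING"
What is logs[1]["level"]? "DEBUG"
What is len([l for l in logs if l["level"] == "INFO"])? 0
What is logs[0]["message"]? "High latency detected in auth"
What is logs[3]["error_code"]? 438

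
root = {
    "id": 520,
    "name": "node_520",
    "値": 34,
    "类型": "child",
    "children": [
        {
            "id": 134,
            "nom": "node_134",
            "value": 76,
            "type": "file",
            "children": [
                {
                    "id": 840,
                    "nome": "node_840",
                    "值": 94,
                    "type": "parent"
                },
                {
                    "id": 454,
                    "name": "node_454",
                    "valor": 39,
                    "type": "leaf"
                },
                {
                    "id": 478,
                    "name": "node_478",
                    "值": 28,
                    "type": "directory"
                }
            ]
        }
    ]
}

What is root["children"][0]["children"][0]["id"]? 840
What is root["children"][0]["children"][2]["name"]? "node_478"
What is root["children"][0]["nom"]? "node_134"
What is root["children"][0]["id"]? 134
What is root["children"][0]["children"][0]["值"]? 94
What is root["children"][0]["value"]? 76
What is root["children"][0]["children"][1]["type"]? "leaf"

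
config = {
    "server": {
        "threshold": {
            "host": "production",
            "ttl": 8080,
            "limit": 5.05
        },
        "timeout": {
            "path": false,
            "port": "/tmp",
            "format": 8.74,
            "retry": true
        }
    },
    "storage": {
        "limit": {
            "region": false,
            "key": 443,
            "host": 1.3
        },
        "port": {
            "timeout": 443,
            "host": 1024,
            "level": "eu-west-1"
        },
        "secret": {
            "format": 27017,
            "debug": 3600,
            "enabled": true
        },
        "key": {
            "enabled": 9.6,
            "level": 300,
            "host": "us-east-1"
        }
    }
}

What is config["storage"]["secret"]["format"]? 27017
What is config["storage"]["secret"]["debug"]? 3600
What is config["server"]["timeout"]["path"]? False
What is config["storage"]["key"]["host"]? "us-east-1"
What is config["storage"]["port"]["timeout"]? 443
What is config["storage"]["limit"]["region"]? False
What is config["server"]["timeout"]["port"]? "/tmp"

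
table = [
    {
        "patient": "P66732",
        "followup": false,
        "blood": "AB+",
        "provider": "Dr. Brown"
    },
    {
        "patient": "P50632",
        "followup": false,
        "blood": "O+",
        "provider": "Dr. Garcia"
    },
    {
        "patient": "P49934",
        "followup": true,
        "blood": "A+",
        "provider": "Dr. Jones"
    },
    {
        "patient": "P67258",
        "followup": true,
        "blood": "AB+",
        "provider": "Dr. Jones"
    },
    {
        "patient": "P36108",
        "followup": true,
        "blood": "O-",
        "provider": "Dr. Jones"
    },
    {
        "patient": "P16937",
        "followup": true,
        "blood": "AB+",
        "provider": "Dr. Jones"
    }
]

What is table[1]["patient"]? "P50632"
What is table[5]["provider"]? "Dr. Jones"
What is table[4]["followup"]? True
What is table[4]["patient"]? "P36108"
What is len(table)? 6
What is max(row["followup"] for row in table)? True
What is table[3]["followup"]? True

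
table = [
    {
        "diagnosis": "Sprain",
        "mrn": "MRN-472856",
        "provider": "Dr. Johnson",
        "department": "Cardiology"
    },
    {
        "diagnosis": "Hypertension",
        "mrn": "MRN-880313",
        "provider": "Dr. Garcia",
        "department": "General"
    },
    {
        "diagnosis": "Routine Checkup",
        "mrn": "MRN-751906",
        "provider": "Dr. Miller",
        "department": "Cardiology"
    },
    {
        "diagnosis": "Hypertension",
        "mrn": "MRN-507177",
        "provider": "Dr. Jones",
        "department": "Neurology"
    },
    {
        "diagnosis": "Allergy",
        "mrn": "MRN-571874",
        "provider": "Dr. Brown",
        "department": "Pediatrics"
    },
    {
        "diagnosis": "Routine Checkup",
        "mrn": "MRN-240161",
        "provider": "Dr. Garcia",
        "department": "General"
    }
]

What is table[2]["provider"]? "Dr. Miller"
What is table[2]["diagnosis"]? "Routine Checkup"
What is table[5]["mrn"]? "MRN-240161"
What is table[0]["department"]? "Cardiology"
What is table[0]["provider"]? "Dr. Johnson"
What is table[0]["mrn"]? "MRN-472856"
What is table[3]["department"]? "Neurology"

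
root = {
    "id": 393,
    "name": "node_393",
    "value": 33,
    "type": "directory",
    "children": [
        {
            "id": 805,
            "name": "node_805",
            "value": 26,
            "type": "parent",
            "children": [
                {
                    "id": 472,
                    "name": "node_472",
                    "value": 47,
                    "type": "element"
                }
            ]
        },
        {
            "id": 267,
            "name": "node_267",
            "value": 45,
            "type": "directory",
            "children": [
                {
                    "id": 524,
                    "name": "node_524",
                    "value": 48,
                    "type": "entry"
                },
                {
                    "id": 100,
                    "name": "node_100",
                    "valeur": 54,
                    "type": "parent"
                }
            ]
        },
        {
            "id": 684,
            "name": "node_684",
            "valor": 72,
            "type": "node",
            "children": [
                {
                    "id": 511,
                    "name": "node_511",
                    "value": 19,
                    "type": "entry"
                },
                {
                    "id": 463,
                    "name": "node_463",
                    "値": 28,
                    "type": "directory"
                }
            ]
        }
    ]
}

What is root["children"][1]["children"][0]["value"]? 48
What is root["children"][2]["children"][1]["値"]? 28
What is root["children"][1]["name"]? "node_267"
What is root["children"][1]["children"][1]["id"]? 100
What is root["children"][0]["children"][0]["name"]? "node_472"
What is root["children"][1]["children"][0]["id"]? 524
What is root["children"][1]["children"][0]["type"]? "entry"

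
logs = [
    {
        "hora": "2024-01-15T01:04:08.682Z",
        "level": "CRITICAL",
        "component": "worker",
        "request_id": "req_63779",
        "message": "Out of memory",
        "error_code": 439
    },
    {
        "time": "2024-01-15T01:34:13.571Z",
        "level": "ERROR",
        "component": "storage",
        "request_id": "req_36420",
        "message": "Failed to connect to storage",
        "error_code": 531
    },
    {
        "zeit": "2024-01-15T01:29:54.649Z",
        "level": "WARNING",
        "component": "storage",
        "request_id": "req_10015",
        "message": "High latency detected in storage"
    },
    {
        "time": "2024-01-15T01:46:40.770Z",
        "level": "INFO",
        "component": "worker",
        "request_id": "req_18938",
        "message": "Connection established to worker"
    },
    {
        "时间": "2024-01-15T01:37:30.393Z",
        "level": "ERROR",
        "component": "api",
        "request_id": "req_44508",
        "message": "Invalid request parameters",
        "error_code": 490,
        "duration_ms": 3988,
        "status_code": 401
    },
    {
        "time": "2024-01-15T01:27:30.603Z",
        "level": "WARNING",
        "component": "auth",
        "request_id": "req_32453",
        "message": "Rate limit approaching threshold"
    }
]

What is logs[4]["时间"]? "2024-01-15T01:37:30.393Z"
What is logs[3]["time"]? "2024-01-15T01:46:40.770Z"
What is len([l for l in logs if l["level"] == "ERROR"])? 2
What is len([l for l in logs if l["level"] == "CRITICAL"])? 1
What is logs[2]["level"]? "WARNING"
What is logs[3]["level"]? "INFO"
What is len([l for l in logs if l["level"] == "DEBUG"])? 0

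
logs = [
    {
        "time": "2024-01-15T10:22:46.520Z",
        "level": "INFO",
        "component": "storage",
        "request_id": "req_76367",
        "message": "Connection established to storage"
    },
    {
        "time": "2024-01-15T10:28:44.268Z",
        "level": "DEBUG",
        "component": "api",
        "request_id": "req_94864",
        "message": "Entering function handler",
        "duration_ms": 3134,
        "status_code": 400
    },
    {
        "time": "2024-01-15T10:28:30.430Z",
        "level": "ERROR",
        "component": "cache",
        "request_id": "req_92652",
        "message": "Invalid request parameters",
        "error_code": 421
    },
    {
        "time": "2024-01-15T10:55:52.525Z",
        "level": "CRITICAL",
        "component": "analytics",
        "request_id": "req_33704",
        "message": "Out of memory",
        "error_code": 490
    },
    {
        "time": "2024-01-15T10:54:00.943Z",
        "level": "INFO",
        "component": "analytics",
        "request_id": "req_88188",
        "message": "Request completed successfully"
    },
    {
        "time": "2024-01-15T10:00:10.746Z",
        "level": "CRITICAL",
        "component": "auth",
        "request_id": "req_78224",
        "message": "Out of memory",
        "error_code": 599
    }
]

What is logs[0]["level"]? "INFO"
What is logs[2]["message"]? "Invalid request parameters"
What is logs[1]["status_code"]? 400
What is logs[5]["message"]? "Out of memory"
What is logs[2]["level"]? "ERROR"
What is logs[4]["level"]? "INFO"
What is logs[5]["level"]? "CRITICAL"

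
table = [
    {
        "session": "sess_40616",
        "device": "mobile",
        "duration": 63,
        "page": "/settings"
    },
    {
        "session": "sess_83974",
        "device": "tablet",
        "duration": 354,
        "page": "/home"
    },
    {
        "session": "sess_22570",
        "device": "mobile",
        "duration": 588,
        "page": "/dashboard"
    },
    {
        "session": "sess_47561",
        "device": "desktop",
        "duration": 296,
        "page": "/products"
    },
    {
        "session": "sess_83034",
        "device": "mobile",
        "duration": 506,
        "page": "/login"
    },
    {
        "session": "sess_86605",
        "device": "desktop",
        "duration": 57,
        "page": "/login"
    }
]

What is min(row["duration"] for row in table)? 57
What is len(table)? 6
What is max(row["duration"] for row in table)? 588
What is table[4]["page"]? "/login"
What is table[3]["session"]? "sess_47561"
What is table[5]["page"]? "/login"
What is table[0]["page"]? "/settings"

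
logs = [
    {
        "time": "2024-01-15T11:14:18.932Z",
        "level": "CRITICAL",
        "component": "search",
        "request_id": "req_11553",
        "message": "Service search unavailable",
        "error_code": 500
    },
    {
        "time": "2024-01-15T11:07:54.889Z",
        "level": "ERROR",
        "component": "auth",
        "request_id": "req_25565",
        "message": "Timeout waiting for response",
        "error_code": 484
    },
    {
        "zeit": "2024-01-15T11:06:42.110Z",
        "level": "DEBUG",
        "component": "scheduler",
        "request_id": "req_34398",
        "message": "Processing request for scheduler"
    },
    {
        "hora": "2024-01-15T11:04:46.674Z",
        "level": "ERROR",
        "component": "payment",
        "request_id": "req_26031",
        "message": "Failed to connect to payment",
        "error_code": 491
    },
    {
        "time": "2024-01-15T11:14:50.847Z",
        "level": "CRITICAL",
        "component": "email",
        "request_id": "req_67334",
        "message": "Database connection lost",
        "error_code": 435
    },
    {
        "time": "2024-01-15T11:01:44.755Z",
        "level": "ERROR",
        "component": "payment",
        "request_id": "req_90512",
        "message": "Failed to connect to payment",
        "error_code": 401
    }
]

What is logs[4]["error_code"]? 435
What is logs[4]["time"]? "2024-01-15T11:14:50.847Z"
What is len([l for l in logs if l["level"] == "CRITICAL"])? 2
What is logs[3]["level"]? "ERROR"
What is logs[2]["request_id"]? "req_34398"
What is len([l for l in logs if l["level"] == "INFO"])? 0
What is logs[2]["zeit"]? "2024-01-15T11:06:42.110Z"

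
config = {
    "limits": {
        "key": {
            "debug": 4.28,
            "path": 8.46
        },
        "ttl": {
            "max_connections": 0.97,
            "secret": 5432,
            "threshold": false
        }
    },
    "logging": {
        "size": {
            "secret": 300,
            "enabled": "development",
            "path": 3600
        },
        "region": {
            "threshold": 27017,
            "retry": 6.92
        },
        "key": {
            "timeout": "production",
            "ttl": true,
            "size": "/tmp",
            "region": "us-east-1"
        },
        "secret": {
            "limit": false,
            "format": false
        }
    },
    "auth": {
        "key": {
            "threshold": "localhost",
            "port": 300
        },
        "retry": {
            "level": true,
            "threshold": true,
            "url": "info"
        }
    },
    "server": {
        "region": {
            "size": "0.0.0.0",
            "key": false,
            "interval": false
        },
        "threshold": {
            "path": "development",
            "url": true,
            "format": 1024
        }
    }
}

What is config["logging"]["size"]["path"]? 3600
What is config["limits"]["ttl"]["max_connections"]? 0.97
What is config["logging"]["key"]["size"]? "/tmp"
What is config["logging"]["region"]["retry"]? 6.92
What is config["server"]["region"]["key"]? False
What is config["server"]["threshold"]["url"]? True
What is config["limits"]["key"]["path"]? 8.46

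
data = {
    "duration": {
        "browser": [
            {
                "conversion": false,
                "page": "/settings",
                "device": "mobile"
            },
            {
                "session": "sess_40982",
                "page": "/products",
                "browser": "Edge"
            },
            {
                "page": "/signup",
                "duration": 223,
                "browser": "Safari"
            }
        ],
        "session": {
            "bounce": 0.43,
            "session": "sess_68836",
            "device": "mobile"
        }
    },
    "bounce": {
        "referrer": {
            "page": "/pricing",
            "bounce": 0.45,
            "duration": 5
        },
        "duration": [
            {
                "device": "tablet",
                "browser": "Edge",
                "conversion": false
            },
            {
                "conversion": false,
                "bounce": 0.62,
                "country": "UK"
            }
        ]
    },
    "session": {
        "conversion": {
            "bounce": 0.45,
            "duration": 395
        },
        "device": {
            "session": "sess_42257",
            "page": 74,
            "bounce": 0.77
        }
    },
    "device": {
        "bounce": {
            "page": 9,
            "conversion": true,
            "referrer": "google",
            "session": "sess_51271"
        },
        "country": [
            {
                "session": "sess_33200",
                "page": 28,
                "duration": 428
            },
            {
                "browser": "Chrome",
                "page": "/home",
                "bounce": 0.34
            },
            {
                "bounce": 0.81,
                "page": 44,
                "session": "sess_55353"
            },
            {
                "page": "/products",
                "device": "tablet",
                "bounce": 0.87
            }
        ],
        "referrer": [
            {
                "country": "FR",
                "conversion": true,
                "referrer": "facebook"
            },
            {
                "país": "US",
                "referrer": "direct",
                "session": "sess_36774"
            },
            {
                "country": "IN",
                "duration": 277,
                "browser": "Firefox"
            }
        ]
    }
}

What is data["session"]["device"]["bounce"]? 0.77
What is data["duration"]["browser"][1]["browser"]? "Edge"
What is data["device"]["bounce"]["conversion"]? True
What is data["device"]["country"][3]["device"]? "tablet"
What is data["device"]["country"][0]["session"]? "sess_33200"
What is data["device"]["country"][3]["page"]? "/products"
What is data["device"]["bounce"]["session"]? "sess_51271"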